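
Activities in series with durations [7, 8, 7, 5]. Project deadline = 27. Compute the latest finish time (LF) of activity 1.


LF(activity 1) = deadline - sum of successor durations
Successors: activities 2 through 4 with durations [8, 7, 5]
Sum of successor durations = 20
LF = 27 - 20 = 7

7


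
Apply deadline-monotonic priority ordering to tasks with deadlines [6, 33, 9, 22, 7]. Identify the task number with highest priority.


Sort tasks by relative deadline (ascending):
  Task 1: deadline = 6
  Task 5: deadline = 7
  Task 3: deadline = 9
  Task 4: deadline = 22
  Task 2: deadline = 33
Priority order (highest first): [1, 5, 3, 4, 2]
Highest priority task = 1

1


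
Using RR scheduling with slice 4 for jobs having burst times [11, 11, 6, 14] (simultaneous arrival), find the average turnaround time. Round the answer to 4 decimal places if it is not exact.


Time quantum = 4
Execution trace:
  J1 runs 4 units, time = 4
  J2 runs 4 units, time = 8
  J3 runs 4 units, time = 12
  J4 runs 4 units, time = 16
  J1 runs 4 units, time = 20
  J2 runs 4 units, time = 24
  J3 runs 2 units, time = 26
  J4 runs 4 units, time = 30
  J1 runs 3 units, time = 33
  J2 runs 3 units, time = 36
  J4 runs 4 units, time = 40
  J4 runs 2 units, time = 42
Finish times: [33, 36, 26, 42]
Average turnaround = 137/4 = 34.25

34.25


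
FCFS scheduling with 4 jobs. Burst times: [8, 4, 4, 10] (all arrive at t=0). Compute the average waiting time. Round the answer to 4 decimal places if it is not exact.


FCFS order (as given): [8, 4, 4, 10]
Waiting times:
  Job 1: wait = 0
  Job 2: wait = 8
  Job 3: wait = 12
  Job 4: wait = 16
Sum of waiting times = 36
Average waiting time = 36/4 = 9.0

9.0


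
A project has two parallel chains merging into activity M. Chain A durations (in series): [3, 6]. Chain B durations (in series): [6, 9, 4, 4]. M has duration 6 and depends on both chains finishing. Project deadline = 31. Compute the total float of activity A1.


Forward pass: ES(A1) = sum of predecessors on chain A = 0
EF = ES + duration = 0 + 3 = 3
Backward pass: LF(M) = deadline = 31; LS(M) = 31 - 6 = 25
LF(A1) = LS(M) - sum(successors on chain A) = 25 - 6 = 19
LS = LF - duration = 19 - 3 = 16
Total float = LS - ES = 16 - 0 = 16

16


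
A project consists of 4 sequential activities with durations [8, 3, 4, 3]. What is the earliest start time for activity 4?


Activity 4 starts after activities 1 through 3 complete.
Predecessor durations: [8, 3, 4]
ES = 8 + 3 + 4 = 15

15


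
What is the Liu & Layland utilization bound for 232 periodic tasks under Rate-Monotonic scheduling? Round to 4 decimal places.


Compute 2^(1/232) = 1.0029921710
Subtract 1: 1.0029921710 - 1 = 0.0029921710
Multiply by n: 232 * 0.0029921710 = 0.6941836720
Round to 4 dp: 0.6942

0.6942


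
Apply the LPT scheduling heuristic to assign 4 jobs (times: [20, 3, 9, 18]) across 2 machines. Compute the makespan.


Sort jobs in decreasing order (LPT): [20, 18, 9, 3]
Assign each job to the least loaded machine:
  Machine 1: jobs [20, 3], load = 23
  Machine 2: jobs [18, 9], load = 27
Makespan = max load = 27

27


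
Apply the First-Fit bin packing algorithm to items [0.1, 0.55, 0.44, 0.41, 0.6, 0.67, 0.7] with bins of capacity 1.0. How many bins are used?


Place items sequentially using First-Fit:
  Item 0.1 -> new Bin 1
  Item 0.55 -> Bin 1 (now 0.65)
  Item 0.44 -> new Bin 2
  Item 0.41 -> Bin 2 (now 0.85)
  Item 0.6 -> new Bin 3
  Item 0.67 -> new Bin 4
  Item 0.7 -> new Bin 5
Total bins used = 5

5


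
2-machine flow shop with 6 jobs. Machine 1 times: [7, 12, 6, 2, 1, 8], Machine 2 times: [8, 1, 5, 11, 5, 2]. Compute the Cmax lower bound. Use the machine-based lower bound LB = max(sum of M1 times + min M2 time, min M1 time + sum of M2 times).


LB1 = sum(M1 times) + min(M2 times) = 36 + 1 = 37
LB2 = min(M1 times) + sum(M2 times) = 1 + 32 = 33
Lower bound = max(LB1, LB2) = max(37, 33) = 37

37


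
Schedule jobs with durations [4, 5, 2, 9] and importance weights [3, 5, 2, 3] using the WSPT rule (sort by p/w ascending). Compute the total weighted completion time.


Compute p/w ratios and sort ascending (WSPT): [(5, 5), (2, 2), (4, 3), (9, 3)]
Compute weighted completion times:
  Job (p=5,w=5): C=5, w*C=5*5=25
  Job (p=2,w=2): C=7, w*C=2*7=14
  Job (p=4,w=3): C=11, w*C=3*11=33
  Job (p=9,w=3): C=20, w*C=3*20=60
Total weighted completion time = 132

132


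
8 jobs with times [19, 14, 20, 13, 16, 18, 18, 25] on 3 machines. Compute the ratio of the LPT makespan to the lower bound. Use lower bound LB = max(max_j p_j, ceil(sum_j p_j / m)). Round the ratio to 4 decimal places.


LPT order: [25, 20, 19, 18, 18, 16, 14, 13]
Machine loads after assignment: [41, 51, 51]
LPT makespan = 51
Lower bound = max(max_job, ceil(total/3)) = max(25, 48) = 48
Ratio = 51 / 48 = 1.0625

1.0625


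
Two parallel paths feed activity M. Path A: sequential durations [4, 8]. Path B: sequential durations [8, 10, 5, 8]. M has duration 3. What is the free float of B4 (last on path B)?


ES(B4) = sum of predecessors on chain B = 23
EF(B4) = ES + duration = 23 + 8 = 31
Successor of B4 is M. ES(M) = max(sum(A), sum(B)) = max(12, 31) = 31
Free float = ES(successor) - EF(current) = 31 - 31 = 0

0


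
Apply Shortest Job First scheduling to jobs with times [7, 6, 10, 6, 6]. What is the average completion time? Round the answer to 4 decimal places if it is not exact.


SJF order (ascending): [6, 6, 6, 7, 10]
Completion times:
  Job 1: burst=6, C=6
  Job 2: burst=6, C=12
  Job 3: burst=6, C=18
  Job 4: burst=7, C=25
  Job 5: burst=10, C=35
Average completion = 96/5 = 19.2

19.2


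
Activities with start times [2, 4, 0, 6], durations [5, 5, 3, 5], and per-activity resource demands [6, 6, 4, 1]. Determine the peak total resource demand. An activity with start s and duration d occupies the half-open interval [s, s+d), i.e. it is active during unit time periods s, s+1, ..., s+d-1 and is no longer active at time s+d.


Each activity i is active on [start_i, start_i + duration_i).
Compute total resource usage per time slot:
  t=0: active resources = [4], total = 4
  t=1: active resources = [4], total = 4
  t=2: active resources = [6, 4], total = 10
  t=3: active resources = [6], total = 6
  t=4: active resources = [6, 6], total = 12
  t=5: active resources = [6, 6], total = 12
  t=6: active resources = [6, 6, 1], total = 13
  t=7: active resources = [6, 1], total = 7
  t=8: active resources = [6, 1], total = 7
  t=9: active resources = [1], total = 1
  t=10: active resources = [1], total = 1
Peak resource demand = 13

13


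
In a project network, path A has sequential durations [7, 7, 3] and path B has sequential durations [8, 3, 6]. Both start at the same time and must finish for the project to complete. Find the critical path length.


Path A total = 7 + 7 + 3 = 17
Path B total = 8 + 3 + 6 = 17
Critical path = longest path = max(17, 17) = 17

17


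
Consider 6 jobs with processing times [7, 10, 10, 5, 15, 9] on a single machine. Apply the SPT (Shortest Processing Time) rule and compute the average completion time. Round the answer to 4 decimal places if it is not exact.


Sort jobs by processing time (SPT order): [5, 7, 9, 10, 10, 15]
Compute completion times sequentially:
  Job 1: processing = 5, completes at 5
  Job 2: processing = 7, completes at 12
  Job 3: processing = 9, completes at 21
  Job 4: processing = 10, completes at 31
  Job 5: processing = 10, completes at 41
  Job 6: processing = 15, completes at 56
Sum of completion times = 166
Average completion time = 166/6 = 27.6667

27.6667


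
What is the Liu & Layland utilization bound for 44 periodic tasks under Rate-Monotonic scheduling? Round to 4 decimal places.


Compute 2^(1/44) = 1.0158780831
Subtract 1: 1.0158780831 - 1 = 0.0158780831
Multiply by n: 44 * 0.0158780831 = 0.6986356564
Round to 4 dp: 0.6986

0.6986


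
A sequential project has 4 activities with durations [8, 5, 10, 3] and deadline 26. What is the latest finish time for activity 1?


LF(activity 1) = deadline - sum of successor durations
Successors: activities 2 through 4 with durations [5, 10, 3]
Sum of successor durations = 18
LF = 26 - 18 = 8

8


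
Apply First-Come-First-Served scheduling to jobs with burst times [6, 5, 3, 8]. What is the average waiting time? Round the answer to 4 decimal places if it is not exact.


FCFS order (as given): [6, 5, 3, 8]
Waiting times:
  Job 1: wait = 0
  Job 2: wait = 6
  Job 3: wait = 11
  Job 4: wait = 14
Sum of waiting times = 31
Average waiting time = 31/4 = 7.75

7.75


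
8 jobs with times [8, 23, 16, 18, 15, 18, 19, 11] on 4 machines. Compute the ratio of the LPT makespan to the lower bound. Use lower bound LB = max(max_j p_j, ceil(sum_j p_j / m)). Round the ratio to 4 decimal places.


LPT order: [23, 19, 18, 18, 16, 15, 11, 8]
Machine loads after assignment: [31, 30, 34, 33]
LPT makespan = 34
Lower bound = max(max_job, ceil(total/4)) = max(23, 32) = 32
Ratio = 34 / 32 = 1.0625

1.0625


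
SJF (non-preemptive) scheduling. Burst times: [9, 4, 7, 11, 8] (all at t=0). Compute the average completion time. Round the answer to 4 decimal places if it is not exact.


SJF order (ascending): [4, 7, 8, 9, 11]
Completion times:
  Job 1: burst=4, C=4
  Job 2: burst=7, C=11
  Job 3: burst=8, C=19
  Job 4: burst=9, C=28
  Job 5: burst=11, C=39
Average completion = 101/5 = 20.2

20.2


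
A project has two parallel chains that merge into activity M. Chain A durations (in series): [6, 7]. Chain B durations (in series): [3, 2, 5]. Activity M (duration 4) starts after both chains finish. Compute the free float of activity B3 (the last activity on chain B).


ES(B3) = sum of predecessors on chain B = 5
EF(B3) = ES + duration = 5 + 5 = 10
Successor of B3 is M. ES(M) = max(sum(A), sum(B)) = max(13, 10) = 13
Free float = ES(successor) - EF(current) = 13 - 10 = 3

3


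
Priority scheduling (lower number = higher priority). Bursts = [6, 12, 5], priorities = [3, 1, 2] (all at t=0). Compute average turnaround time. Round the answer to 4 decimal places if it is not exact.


Sort by priority (ascending = highest first):
Order: [(1, 12), (2, 5), (3, 6)]
Completion times:
  Priority 1, burst=12, C=12
  Priority 2, burst=5, C=17
  Priority 3, burst=6, C=23
Average turnaround = 52/3 = 17.3333

17.3333


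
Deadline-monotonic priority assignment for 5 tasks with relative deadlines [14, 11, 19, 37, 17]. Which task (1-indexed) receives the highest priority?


Sort tasks by relative deadline (ascending):
  Task 2: deadline = 11
  Task 1: deadline = 14
  Task 5: deadline = 17
  Task 3: deadline = 19
  Task 4: deadline = 37
Priority order (highest first): [2, 1, 5, 3, 4]
Highest priority task = 2

2


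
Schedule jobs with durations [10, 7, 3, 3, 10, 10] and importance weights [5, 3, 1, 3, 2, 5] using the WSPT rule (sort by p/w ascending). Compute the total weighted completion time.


Compute p/w ratios and sort ascending (WSPT): [(3, 3), (10, 5), (10, 5), (7, 3), (3, 1), (10, 2)]
Compute weighted completion times:
  Job (p=3,w=3): C=3, w*C=3*3=9
  Job (p=10,w=5): C=13, w*C=5*13=65
  Job (p=10,w=5): C=23, w*C=5*23=115
  Job (p=7,w=3): C=30, w*C=3*30=90
  Job (p=3,w=1): C=33, w*C=1*33=33
  Job (p=10,w=2): C=43, w*C=2*43=86
Total weighted completion time = 398

398


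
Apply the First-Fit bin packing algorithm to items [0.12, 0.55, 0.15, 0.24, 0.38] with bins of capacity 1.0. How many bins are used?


Place items sequentially using First-Fit:
  Item 0.12 -> new Bin 1
  Item 0.55 -> Bin 1 (now 0.67)
  Item 0.15 -> Bin 1 (now 0.82)
  Item 0.24 -> new Bin 2
  Item 0.38 -> Bin 2 (now 0.62)
Total bins used = 2

2


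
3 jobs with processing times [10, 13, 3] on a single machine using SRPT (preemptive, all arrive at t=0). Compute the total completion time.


Since all jobs arrive at t=0, SRPT equals SPT ordering.
SPT order: [3, 10, 13]
Completion times:
  Job 1: p=3, C=3
  Job 2: p=10, C=13
  Job 3: p=13, C=26
Total completion time = 3 + 13 + 26 = 42

42


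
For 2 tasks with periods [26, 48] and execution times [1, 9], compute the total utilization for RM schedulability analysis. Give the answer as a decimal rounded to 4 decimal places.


Compute individual utilizations (exact fractions):
  Task 1: C/T = 1/26 (approx. 0.0385)
  Task 2: C/T = 9/48 = 3/16 (approx. 0.1875)
Total utilization U = 1/26 + 3/16 = 47/208
Rounded to 4 decimal places: U = 0.2260
RM (Liu & Layland) bound for 2 tasks = 0.828427; compare with U = 47/208 (approx. 0.225962)
U <= bound, so schedulable by RM sufficient condition.

0.2260


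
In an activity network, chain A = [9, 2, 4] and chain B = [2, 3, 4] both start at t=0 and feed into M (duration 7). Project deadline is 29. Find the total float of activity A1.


Forward pass: ES(A1) = sum of predecessors on chain A = 0
EF = ES + duration = 0 + 9 = 9
Backward pass: LF(M) = deadline = 29; LS(M) = 29 - 7 = 22
LF(A1) = LS(M) - sum(successors on chain A) = 22 - 6 = 16
LS = LF - duration = 16 - 9 = 7
Total float = LS - ES = 7 - 0 = 7

7


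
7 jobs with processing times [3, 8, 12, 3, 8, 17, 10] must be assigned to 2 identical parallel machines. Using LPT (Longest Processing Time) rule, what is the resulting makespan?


Sort jobs in decreasing order (LPT): [17, 12, 10, 8, 8, 3, 3]
Assign each job to the least loaded machine:
  Machine 1: jobs [17, 8, 3, 3], load = 31
  Machine 2: jobs [12, 10, 8], load = 30
Makespan = max load = 31

31


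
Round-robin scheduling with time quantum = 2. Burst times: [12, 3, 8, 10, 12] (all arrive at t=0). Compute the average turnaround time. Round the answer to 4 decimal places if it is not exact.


Time quantum = 2
Execution trace:
  J1 runs 2 units, time = 2
  J2 runs 2 units, time = 4
  J3 runs 2 units, time = 6
  J4 runs 2 units, time = 8
  J5 runs 2 units, time = 10
  J1 runs 2 units, time = 12
  J2 runs 1 units, time = 13
  J3 runs 2 units, time = 15
  J4 runs 2 units, time = 17
  J5 runs 2 units, time = 19
  J1 runs 2 units, time = 21
  J3 runs 2 units, time = 23
  J4 runs 2 units, time = 25
  J5 runs 2 units, time = 27
  J1 runs 2 units, time = 29
  J3 runs 2 units, time = 31
  J4 runs 2 units, time = 33
  J5 runs 2 units, time = 35
  J1 runs 2 units, time = 37
  J4 runs 2 units, time = 39
  J5 runs 2 units, time = 41
  J1 runs 2 units, time = 43
  J5 runs 2 units, time = 45
Finish times: [43, 13, 31, 39, 45]
Average turnaround = 171/5 = 34.2

34.2


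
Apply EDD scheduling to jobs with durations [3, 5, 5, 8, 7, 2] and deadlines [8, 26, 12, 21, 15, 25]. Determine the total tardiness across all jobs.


Sort by due date (EDD order): [(3, 8), (5, 12), (7, 15), (8, 21), (2, 25), (5, 26)]
Compute completion times and tardiness:
  Job 1: p=3, d=8, C=3, tardiness=max(0,3-8)=0
  Job 2: p=5, d=12, C=8, tardiness=max(0,8-12)=0
  Job 3: p=7, d=15, C=15, tardiness=max(0,15-15)=0
  Job 4: p=8, d=21, C=23, tardiness=max(0,23-21)=2
  Job 5: p=2, d=25, C=25, tardiness=max(0,25-25)=0
  Job 6: p=5, d=26, C=30, tardiness=max(0,30-26)=4
Total tardiness = 6

6


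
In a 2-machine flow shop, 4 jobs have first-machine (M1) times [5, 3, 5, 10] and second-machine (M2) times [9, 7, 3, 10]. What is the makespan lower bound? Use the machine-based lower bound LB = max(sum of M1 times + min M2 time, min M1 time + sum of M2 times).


LB1 = sum(M1 times) + min(M2 times) = 23 + 3 = 26
LB2 = min(M1 times) + sum(M2 times) = 3 + 29 = 32
Lower bound = max(LB1, LB2) = max(26, 32) = 32

32


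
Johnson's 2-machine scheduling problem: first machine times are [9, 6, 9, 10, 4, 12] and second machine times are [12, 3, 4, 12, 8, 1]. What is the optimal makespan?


Apply Johnson's rule:
  Group 1 (a <= b): [(5, 4, 8), (1, 9, 12), (4, 10, 12)]
  Group 2 (a > b): [(3, 9, 4), (2, 6, 3), (6, 12, 1)]
Optimal job order: [5, 1, 4, 3, 2, 6]
Schedule:
  Job 5: M1 done at 4, M2 done at 12
  Job 1: M1 done at 13, M2 done at 25
  Job 4: M1 done at 23, M2 done at 37
  Job 3: M1 done at 32, M2 done at 41
  Job 2: M1 done at 38, M2 done at 44
  Job 6: M1 done at 50, M2 done at 51
Makespan = 51

51


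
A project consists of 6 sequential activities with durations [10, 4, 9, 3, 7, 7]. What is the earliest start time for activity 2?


Activity 2 starts after activities 1 through 1 complete.
Predecessor durations: [10]
ES = 10 = 10

10


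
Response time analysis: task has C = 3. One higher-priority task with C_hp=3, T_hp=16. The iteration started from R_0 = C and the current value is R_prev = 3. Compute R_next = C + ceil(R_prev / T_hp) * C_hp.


R_next = C + ceil(R_prev / T_hp) * C_hp
ceil(3 / 16) = ceil(0.1875) = 1
Interference = 1 * 3 = 3
R_next = 3 + 3 = 6

6


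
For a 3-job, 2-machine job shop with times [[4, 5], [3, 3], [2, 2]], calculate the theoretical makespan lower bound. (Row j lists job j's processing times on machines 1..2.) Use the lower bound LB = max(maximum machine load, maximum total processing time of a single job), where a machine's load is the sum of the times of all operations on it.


Machine loads:
  Machine 1: 4 + 3 + 2 = 9
  Machine 2: 5 + 3 + 2 = 10
Max machine load = 10
Job totals:
  Job 1: 9
  Job 2: 6
  Job 3: 4
Max job total = 9
Lower bound = max(10, 9) = 10

10


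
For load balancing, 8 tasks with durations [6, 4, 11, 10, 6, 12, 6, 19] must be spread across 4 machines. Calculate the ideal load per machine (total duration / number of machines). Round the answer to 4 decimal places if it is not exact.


Total processing time = 6 + 4 + 11 + 10 + 6 + 12 + 6 + 19 = 74
Number of machines = 4
Ideal balanced load = 74 / 4 = 18.5

18.5


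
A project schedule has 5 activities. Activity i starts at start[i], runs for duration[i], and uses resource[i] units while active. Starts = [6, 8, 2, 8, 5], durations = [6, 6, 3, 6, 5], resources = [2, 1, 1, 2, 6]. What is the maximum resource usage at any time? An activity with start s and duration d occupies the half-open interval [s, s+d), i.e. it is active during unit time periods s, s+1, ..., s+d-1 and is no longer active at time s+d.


Each activity i is active on [start_i, start_i + duration_i).
Compute total resource usage per time slot:
  t=0: active resources = [], total = 0
  t=1: active resources = [], total = 0
  t=2: active resources = [1], total = 1
  t=3: active resources = [1], total = 1
  t=4: active resources = [1], total = 1
  t=5: active resources = [6], total = 6
  t=6: active resources = [2, 6], total = 8
  t=7: active resources = [2, 6], total = 8
  t=8: active resources = [2, 1, 2, 6], total = 11
  t=9: active resources = [2, 1, 2, 6], total = 11
  t=10: active resources = [2, 1, 2], total = 5
  t=11: active resources = [2, 1, 2], total = 5
  t=12: active resources = [1, 2], total = 3
  t=13: active resources = [1, 2], total = 3
Peak resource demand = 11

11


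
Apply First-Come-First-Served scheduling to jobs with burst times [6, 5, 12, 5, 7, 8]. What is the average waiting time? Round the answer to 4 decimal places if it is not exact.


FCFS order (as given): [6, 5, 12, 5, 7, 8]
Waiting times:
  Job 1: wait = 0
  Job 2: wait = 6
  Job 3: wait = 11
  Job 4: wait = 23
  Job 5: wait = 28
  Job 6: wait = 35
Sum of waiting times = 103
Average waiting time = 103/6 = 17.1667

17.1667


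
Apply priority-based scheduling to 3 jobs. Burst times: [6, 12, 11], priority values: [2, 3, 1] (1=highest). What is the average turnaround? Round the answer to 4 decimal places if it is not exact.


Sort by priority (ascending = highest first):
Order: [(1, 11), (2, 6), (3, 12)]
Completion times:
  Priority 1, burst=11, C=11
  Priority 2, burst=6, C=17
  Priority 3, burst=12, C=29
Average turnaround = 57/3 = 19.0

19.0


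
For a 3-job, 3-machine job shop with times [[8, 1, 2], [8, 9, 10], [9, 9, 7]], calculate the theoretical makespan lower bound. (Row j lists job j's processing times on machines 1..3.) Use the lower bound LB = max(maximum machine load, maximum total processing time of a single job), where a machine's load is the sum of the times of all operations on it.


Machine loads:
  Machine 1: 8 + 8 + 9 = 25
  Machine 2: 1 + 9 + 9 = 19
  Machine 3: 2 + 10 + 7 = 19
Max machine load = 25
Job totals:
  Job 1: 11
  Job 2: 27
  Job 3: 25
Max job total = 27
Lower bound = max(25, 27) = 27

27


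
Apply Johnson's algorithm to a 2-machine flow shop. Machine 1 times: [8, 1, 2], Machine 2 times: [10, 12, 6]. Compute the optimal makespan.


Apply Johnson's rule:
  Group 1 (a <= b): [(2, 1, 12), (3, 2, 6), (1, 8, 10)]
  Group 2 (a > b): []
Optimal job order: [2, 3, 1]
Schedule:
  Job 2: M1 done at 1, M2 done at 13
  Job 3: M1 done at 3, M2 done at 19
  Job 1: M1 done at 11, M2 done at 29
Makespan = 29

29


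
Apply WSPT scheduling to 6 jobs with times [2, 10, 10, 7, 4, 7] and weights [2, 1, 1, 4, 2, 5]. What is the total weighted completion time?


Compute p/w ratios and sort ascending (WSPT): [(2, 2), (7, 5), (7, 4), (4, 2), (10, 1), (10, 1)]
Compute weighted completion times:
  Job (p=2,w=2): C=2, w*C=2*2=4
  Job (p=7,w=5): C=9, w*C=5*9=45
  Job (p=7,w=4): C=16, w*C=4*16=64
  Job (p=4,w=2): C=20, w*C=2*20=40
  Job (p=10,w=1): C=30, w*C=1*30=30
  Job (p=10,w=1): C=40, w*C=1*40=40
Total weighted completion time = 223

223


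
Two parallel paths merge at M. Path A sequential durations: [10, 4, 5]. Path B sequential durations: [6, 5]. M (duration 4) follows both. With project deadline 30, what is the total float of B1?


Forward pass: ES(B1) = sum of predecessors on chain B = 0
EF = ES + duration = 0 + 6 = 6
Backward pass: LF(M) = deadline = 30; LS(M) = 30 - 4 = 26
LF(B1) = LS(M) - sum(successors on chain B) = 26 - 5 = 21
LS = LF - duration = 21 - 6 = 15
Total float = LS - ES = 15 - 0 = 15

15


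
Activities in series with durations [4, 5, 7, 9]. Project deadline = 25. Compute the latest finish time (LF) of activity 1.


LF(activity 1) = deadline - sum of successor durations
Successors: activities 2 through 4 with durations [5, 7, 9]
Sum of successor durations = 21
LF = 25 - 21 = 4

4


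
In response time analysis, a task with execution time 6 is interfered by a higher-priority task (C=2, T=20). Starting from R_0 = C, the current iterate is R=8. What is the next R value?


R_next = C + ceil(R_prev / T_hp) * C_hp
ceil(8 / 20) = ceil(0.4) = 1
Interference = 1 * 2 = 2
R_next = 6 + 2 = 8
R_next = R_prev, so the iteration has converged (response time = 8).

8


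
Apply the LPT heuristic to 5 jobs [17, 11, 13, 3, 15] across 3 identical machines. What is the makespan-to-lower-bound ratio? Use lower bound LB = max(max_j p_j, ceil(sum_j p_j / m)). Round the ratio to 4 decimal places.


LPT order: [17, 15, 13, 11, 3]
Machine loads after assignment: [17, 18, 24]
LPT makespan = 24
Lower bound = max(max_job, ceil(total/3)) = max(17, 20) = 20
Ratio = 24 / 20 = 1.2

1.2


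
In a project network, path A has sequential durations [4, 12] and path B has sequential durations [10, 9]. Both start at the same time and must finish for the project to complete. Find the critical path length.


Path A total = 4 + 12 = 16
Path B total = 10 + 9 = 19
Critical path = longest path = max(16, 19) = 19

19


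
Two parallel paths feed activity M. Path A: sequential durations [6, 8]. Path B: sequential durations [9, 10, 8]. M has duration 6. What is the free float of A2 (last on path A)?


ES(A2) = sum of predecessors on chain A = 6
EF(A2) = ES + duration = 6 + 8 = 14
Successor of A2 is M. ES(M) = max(sum(A), sum(B)) = max(14, 27) = 27
Free float = ES(successor) - EF(current) = 27 - 14 = 13

13


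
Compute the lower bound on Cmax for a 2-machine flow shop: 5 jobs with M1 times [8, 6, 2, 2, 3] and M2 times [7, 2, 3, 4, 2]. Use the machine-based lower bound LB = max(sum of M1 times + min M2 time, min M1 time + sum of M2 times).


LB1 = sum(M1 times) + min(M2 times) = 21 + 2 = 23
LB2 = min(M1 times) + sum(M2 times) = 2 + 18 = 20
Lower bound = max(LB1, LB2) = max(23, 20) = 23

23


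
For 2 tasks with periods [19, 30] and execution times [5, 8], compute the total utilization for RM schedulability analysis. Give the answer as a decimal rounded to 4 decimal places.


Compute individual utilizations (exact fractions):
  Task 1: C/T = 5/19 (approx. 0.2632)
  Task 2: C/T = 8/30 = 4/15 (approx. 0.2667)
Total utilization U = 5/19 + 4/15 = 151/285
Rounded to 4 decimal places: U = 0.5298
RM (Liu & Layland) bound for 2 tasks = 0.828427; compare with U = 151/285 (approx. 0.529825)
U <= bound, so schedulable by RM sufficient condition.

0.5298


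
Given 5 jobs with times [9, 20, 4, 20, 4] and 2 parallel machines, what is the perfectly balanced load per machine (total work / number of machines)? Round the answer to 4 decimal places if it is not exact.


Total processing time = 9 + 20 + 4 + 20 + 4 = 57
Number of machines = 2
Ideal balanced load = 57 / 2 = 28.5

28.5


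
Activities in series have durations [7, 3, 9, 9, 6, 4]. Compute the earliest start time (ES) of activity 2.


Activity 2 starts after activities 1 through 1 complete.
Predecessor durations: [7]
ES = 7 = 7

7


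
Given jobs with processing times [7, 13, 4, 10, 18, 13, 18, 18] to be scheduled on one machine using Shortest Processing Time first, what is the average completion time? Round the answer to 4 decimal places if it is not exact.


Sort jobs by processing time (SPT order): [4, 7, 10, 13, 13, 18, 18, 18]
Compute completion times sequentially:
  Job 1: processing = 4, completes at 4
  Job 2: processing = 7, completes at 11
  Job 3: processing = 10, completes at 21
  Job 4: processing = 13, completes at 34
  Job 5: processing = 13, completes at 47
  Job 6: processing = 18, completes at 65
  Job 7: processing = 18, completes at 83
  Job 8: processing = 18, completes at 101
Sum of completion times = 366
Average completion time = 366/8 = 45.75

45.75


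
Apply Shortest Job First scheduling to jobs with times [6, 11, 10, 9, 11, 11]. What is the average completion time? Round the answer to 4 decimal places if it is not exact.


SJF order (ascending): [6, 9, 10, 11, 11, 11]
Completion times:
  Job 1: burst=6, C=6
  Job 2: burst=9, C=15
  Job 3: burst=10, C=25
  Job 4: burst=11, C=36
  Job 5: burst=11, C=47
  Job 6: burst=11, C=58
Average completion = 187/6 = 31.1667

31.1667


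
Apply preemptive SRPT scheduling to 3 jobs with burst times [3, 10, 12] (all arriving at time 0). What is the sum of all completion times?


Since all jobs arrive at t=0, SRPT equals SPT ordering.
SPT order: [3, 10, 12]
Completion times:
  Job 1: p=3, C=3
  Job 2: p=10, C=13
  Job 3: p=12, C=25
Total completion time = 3 + 13 + 25 = 41

41


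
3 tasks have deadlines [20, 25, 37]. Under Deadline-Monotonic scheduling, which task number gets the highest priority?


Sort tasks by relative deadline (ascending):
  Task 1: deadline = 20
  Task 2: deadline = 25
  Task 3: deadline = 37
Priority order (highest first): [1, 2, 3]
Highest priority task = 1

1


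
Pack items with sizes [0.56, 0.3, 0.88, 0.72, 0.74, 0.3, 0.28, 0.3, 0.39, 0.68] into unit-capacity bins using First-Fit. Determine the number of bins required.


Place items sequentially using First-Fit:
  Item 0.56 -> new Bin 1
  Item 0.3 -> Bin 1 (now 0.86)
  Item 0.88 -> new Bin 2
  Item 0.72 -> new Bin 3
  Item 0.74 -> new Bin 4
  Item 0.3 -> new Bin 5
  Item 0.28 -> Bin 3 (now 1.0)
  Item 0.3 -> Bin 5 (now 0.6)
  Item 0.39 -> Bin 5 (now 0.99)
  Item 0.68 -> new Bin 6
Total bins used = 6

6


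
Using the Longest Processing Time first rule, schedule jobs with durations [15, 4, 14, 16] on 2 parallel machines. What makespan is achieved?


Sort jobs in decreasing order (LPT): [16, 15, 14, 4]
Assign each job to the least loaded machine:
  Machine 1: jobs [16, 4], load = 20
  Machine 2: jobs [15, 14], load = 29
Makespan = max load = 29

29


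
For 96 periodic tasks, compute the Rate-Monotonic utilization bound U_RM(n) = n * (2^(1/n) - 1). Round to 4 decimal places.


Compute 2^(1/96) = 1.0072464122
Subtract 1: 1.0072464122 - 1 = 0.0072464122
Multiply by n: 96 * 0.0072464122 = 0.6956555712
Round to 4 dp: 0.6957

0.6957


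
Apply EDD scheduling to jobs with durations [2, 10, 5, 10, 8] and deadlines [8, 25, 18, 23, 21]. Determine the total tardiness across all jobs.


Sort by due date (EDD order): [(2, 8), (5, 18), (8, 21), (10, 23), (10, 25)]
Compute completion times and tardiness:
  Job 1: p=2, d=8, C=2, tardiness=max(0,2-8)=0
  Job 2: p=5, d=18, C=7, tardiness=max(0,7-18)=0
  Job 3: p=8, d=21, C=15, tardiness=max(0,15-21)=0
  Job 4: p=10, d=23, C=25, tardiness=max(0,25-23)=2
  Job 5: p=10, d=25, C=35, tardiness=max(0,35-25)=10
Total tardiness = 12

12


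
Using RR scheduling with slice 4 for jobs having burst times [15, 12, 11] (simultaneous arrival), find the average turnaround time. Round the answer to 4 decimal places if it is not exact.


Time quantum = 4
Execution trace:
  J1 runs 4 units, time = 4
  J2 runs 4 units, time = 8
  J3 runs 4 units, time = 12
  J1 runs 4 units, time = 16
  J2 runs 4 units, time = 20
  J3 runs 4 units, time = 24
  J1 runs 4 units, time = 28
  J2 runs 4 units, time = 32
  J3 runs 3 units, time = 35
  J1 runs 3 units, time = 38
Finish times: [38, 32, 35]
Average turnaround = 105/3 = 35.0

35.0


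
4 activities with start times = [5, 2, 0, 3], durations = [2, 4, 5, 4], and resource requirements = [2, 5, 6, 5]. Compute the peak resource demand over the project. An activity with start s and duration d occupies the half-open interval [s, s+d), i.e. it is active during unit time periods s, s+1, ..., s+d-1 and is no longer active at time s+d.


Each activity i is active on [start_i, start_i + duration_i).
Compute total resource usage per time slot:
  t=0: active resources = [6], total = 6
  t=1: active resources = [6], total = 6
  t=2: active resources = [5, 6], total = 11
  t=3: active resources = [5, 6, 5], total = 16
  t=4: active resources = [5, 6, 5], total = 16
  t=5: active resources = [2, 5, 5], total = 12
  t=6: active resources = [2, 5], total = 7
Peak resource demand = 16

16


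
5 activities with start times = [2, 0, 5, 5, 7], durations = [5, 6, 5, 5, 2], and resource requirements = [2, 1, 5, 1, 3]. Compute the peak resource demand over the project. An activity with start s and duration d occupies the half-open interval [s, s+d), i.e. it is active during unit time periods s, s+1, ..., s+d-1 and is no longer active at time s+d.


Each activity i is active on [start_i, start_i + duration_i).
Compute total resource usage per time slot:
  t=0: active resources = [1], total = 1
  t=1: active resources = [1], total = 1
  t=2: active resources = [2, 1], total = 3
  t=3: active resources = [2, 1], total = 3
  t=4: active resources = [2, 1], total = 3
  t=5: active resources = [2, 1, 5, 1], total = 9
  t=6: active resources = [2, 5, 1], total = 8
  t=7: active resources = [5, 1, 3], total = 9
  t=8: active resources = [5, 1, 3], total = 9
  t=9: active resources = [5, 1], total = 6
Peak resource demand = 9

9


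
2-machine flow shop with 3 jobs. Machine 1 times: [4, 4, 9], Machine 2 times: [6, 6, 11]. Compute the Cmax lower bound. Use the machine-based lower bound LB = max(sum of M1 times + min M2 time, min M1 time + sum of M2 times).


LB1 = sum(M1 times) + min(M2 times) = 17 + 6 = 23
LB2 = min(M1 times) + sum(M2 times) = 4 + 23 = 27
Lower bound = max(LB1, LB2) = max(23, 27) = 27

27


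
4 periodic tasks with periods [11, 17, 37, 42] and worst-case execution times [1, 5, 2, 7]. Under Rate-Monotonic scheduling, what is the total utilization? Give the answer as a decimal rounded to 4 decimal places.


Compute individual utilizations (exact fractions):
  Task 1: C/T = 1/11 (approx. 0.0909)
  Task 2: C/T = 5/17 (approx. 0.2941)
  Task 3: C/T = 2/37 (approx. 0.0541)
  Task 4: C/T = 7/42 = 1/6 (approx. 0.1667)
Total utilization U = 1/11 + 5/17 + 2/37 + 1/6 = 25147/41514
Rounded to 4 decimal places: U = 0.6057
RM (Liu & Layland) bound for 4 tasks = 0.756828; compare with U = 25147/41514 (approx. 0.605747)
U <= bound, so schedulable by RM sufficient condition.

0.6057


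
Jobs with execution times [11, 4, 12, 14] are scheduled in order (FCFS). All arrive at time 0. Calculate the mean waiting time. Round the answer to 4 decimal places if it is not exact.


FCFS order (as given): [11, 4, 12, 14]
Waiting times:
  Job 1: wait = 0
  Job 2: wait = 11
  Job 3: wait = 15
  Job 4: wait = 27
Sum of waiting times = 53
Average waiting time = 53/4 = 13.25

13.25


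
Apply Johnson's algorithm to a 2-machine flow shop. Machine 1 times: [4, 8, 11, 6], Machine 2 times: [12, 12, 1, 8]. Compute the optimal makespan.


Apply Johnson's rule:
  Group 1 (a <= b): [(1, 4, 12), (4, 6, 8), (2, 8, 12)]
  Group 2 (a > b): [(3, 11, 1)]
Optimal job order: [1, 4, 2, 3]
Schedule:
  Job 1: M1 done at 4, M2 done at 16
  Job 4: M1 done at 10, M2 done at 24
  Job 2: M1 done at 18, M2 done at 36
  Job 3: M1 done at 29, M2 done at 37
Makespan = 37

37


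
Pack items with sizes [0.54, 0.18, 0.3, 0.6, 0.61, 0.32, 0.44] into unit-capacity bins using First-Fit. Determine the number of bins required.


Place items sequentially using First-Fit:
  Item 0.54 -> new Bin 1
  Item 0.18 -> Bin 1 (now 0.72)
  Item 0.3 -> new Bin 2
  Item 0.6 -> Bin 2 (now 0.9)
  Item 0.61 -> new Bin 3
  Item 0.32 -> Bin 3 (now 0.93)
  Item 0.44 -> new Bin 4
Total bins used = 4

4


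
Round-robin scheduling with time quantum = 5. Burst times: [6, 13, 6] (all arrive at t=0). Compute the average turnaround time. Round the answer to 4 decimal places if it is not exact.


Time quantum = 5
Execution trace:
  J1 runs 5 units, time = 5
  J2 runs 5 units, time = 10
  J3 runs 5 units, time = 15
  J1 runs 1 units, time = 16
  J2 runs 5 units, time = 21
  J3 runs 1 units, time = 22
  J2 runs 3 units, time = 25
Finish times: [16, 25, 22]
Average turnaround = 63/3 = 21.0

21.0


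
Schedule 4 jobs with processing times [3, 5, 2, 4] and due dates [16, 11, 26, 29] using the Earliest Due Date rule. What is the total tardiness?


Sort by due date (EDD order): [(5, 11), (3, 16), (2, 26), (4, 29)]
Compute completion times and tardiness:
  Job 1: p=5, d=11, C=5, tardiness=max(0,5-11)=0
  Job 2: p=3, d=16, C=8, tardiness=max(0,8-16)=0
  Job 3: p=2, d=26, C=10, tardiness=max(0,10-26)=0
  Job 4: p=4, d=29, C=14, tardiness=max(0,14-29)=0
Total tardiness = 0

0


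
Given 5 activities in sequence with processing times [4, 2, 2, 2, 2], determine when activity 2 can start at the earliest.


Activity 2 starts after activities 1 through 1 complete.
Predecessor durations: [4]
ES = 4 = 4

4


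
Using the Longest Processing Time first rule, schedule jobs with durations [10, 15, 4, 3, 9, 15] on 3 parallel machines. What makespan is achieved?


Sort jobs in decreasing order (LPT): [15, 15, 10, 9, 4, 3]
Assign each job to the least loaded machine:
  Machine 1: jobs [15, 4], load = 19
  Machine 2: jobs [15, 3], load = 18
  Machine 3: jobs [10, 9], load = 19
Makespan = max load = 19

19


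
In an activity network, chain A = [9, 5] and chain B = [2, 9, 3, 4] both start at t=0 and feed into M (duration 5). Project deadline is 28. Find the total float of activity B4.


Forward pass: ES(B4) = sum of predecessors on chain B = 14
EF = ES + duration = 14 + 4 = 18
Backward pass: LF(M) = deadline = 28; LS(M) = 28 - 5 = 23
LF(B4) = LS(M) - sum(successors on chain B) = 23 - 0 = 23
LS = LF - duration = 23 - 4 = 19
Total float = LS - ES = 19 - 14 = 5

5


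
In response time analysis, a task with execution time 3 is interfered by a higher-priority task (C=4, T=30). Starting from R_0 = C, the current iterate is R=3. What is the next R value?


R_next = C + ceil(R_prev / T_hp) * C_hp
ceil(3 / 30) = ceil(0.1) = 1
Interference = 1 * 4 = 4
R_next = 3 + 4 = 7

7


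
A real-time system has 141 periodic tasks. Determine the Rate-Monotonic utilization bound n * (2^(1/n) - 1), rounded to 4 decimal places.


Compute 2^(1/141) = 1.0049280405
Subtract 1: 1.0049280405 - 1 = 0.0049280405
Multiply by n: 141 * 0.0049280405 = 0.6948537105
Round to 4 dp: 0.6949

0.6949


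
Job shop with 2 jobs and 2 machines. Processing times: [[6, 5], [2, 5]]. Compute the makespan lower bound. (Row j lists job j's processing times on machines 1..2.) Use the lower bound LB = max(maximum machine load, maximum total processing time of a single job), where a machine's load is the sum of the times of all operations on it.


Machine loads:
  Machine 1: 6 + 2 = 8
  Machine 2: 5 + 5 = 10
Max machine load = 10
Job totals:
  Job 1: 11
  Job 2: 7
Max job total = 11
Lower bound = max(10, 11) = 11

11


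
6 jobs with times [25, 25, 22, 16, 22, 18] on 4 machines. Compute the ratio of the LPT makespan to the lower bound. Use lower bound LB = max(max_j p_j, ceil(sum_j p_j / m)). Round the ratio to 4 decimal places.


LPT order: [25, 25, 22, 22, 18, 16]
Machine loads after assignment: [25, 25, 40, 38]
LPT makespan = 40
Lower bound = max(max_job, ceil(total/4)) = max(25, 32) = 32
Ratio = 40 / 32 = 1.25

1.25


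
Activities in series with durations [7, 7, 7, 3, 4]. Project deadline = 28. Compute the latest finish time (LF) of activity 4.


LF(activity 4) = deadline - sum of successor durations
Successors: activities 5 through 5 with durations [4]
Sum of successor durations = 4
LF = 28 - 4 = 24

24


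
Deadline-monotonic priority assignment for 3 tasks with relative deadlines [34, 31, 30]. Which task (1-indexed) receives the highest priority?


Sort tasks by relative deadline (ascending):
  Task 3: deadline = 30
  Task 2: deadline = 31
  Task 1: deadline = 34
Priority order (highest first): [3, 2, 1]
Highest priority task = 3

3


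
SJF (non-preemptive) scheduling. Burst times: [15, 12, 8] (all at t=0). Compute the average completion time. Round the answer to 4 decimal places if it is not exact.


SJF order (ascending): [8, 12, 15]
Completion times:
  Job 1: burst=8, C=8
  Job 2: burst=12, C=20
  Job 3: burst=15, C=35
Average completion = 63/3 = 21.0

21.0


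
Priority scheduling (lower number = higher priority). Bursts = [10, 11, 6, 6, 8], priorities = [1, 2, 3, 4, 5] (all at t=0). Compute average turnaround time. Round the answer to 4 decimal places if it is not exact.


Sort by priority (ascending = highest first):
Order: [(1, 10), (2, 11), (3, 6), (4, 6), (5, 8)]
Completion times:
  Priority 1, burst=10, C=10
  Priority 2, burst=11, C=21
  Priority 3, burst=6, C=27
  Priority 4, burst=6, C=33
  Priority 5, burst=8, C=41
Average turnaround = 132/5 = 26.4

26.4


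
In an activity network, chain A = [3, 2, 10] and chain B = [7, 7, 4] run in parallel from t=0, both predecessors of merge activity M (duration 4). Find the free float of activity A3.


ES(A3) = sum of predecessors on chain A = 5
EF(A3) = ES + duration = 5 + 10 = 15
Successor of A3 is M. ES(M) = max(sum(A), sum(B)) = max(15, 18) = 18
Free float = ES(successor) - EF(current) = 18 - 15 = 3

3


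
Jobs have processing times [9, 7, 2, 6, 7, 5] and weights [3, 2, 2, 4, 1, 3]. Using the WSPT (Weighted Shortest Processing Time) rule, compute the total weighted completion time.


Compute p/w ratios and sort ascending (WSPT): [(2, 2), (6, 4), (5, 3), (9, 3), (7, 2), (7, 1)]
Compute weighted completion times:
  Job (p=2,w=2): C=2, w*C=2*2=4
  Job (p=6,w=4): C=8, w*C=4*8=32
  Job (p=5,w=3): C=13, w*C=3*13=39
  Job (p=9,w=3): C=22, w*C=3*22=66
  Job (p=7,w=2): C=29, w*C=2*29=58
  Job (p=7,w=1): C=36, w*C=1*36=36
Total weighted completion time = 235

235


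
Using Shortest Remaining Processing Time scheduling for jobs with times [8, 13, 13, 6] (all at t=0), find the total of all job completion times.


Since all jobs arrive at t=0, SRPT equals SPT ordering.
SPT order: [6, 8, 13, 13]
Completion times:
  Job 1: p=6, C=6
  Job 2: p=8, C=14
  Job 3: p=13, C=27
  Job 4: p=13, C=40
Total completion time = 6 + 14 + 27 + 40 = 87

87


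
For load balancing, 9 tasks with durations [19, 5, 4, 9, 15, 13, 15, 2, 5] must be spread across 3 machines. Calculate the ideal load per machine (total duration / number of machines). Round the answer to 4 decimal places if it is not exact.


Total processing time = 19 + 5 + 4 + 9 + 15 + 13 + 15 + 2 + 5 = 87
Number of machines = 3
Ideal balanced load = 87 / 3 = 29.0

29.0
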